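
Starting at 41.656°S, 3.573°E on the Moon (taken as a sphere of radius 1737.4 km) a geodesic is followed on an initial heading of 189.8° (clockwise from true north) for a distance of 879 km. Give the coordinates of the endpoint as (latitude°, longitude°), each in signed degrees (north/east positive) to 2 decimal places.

Angular distance δ = d/R = 879/1737.4 = 0.50593 rad; initial bearing θ = 3.3126 rad.
sin φ₂ = sin φ₁ cos δ + cos φ₁ sin δ cos θ = (-0.6647)(0.8747) + (0.7471)(0.4846)(-0.9854) = -0.9382, so φ₂ = -69.75°.
Δλ = atan2(sin θ sin δ cos φ₁, cos δ − sin φ₁ sin φ₂) = atan2(-0.0616, 0.2511) = -13.787°.
λ₂ = 3.573° − 13.787° = -10.21°.

-69.75°, -10.21°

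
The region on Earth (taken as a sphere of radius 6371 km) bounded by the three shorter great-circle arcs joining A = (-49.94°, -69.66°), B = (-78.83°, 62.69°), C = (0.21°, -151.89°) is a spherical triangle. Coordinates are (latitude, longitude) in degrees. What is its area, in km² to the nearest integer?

Side lengths (central angles): a = 1.7346, b = 1.4865, c = 0.8408 rad; semiperimeter s = 2.0309.
By l'Huilier's theorem, tan(E/4) = √[tan(s/2) tan((s−a)/2) tan((s−b)/2) tan((s−c)/2)], giving spherical excess E = 0.8403 rad.
Area = E·R² = 0.8403 × (6371)² ≈ 34106085 km².

34106085 km²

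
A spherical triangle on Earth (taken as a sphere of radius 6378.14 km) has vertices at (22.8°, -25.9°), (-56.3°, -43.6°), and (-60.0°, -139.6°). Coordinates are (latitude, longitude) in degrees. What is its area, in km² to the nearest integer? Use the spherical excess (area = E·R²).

Side lengths (central angles): a = 0.8072, b = 2.1187, c = 1.4052 rad; semiperimeter s = 2.1655.
By l'Huilier's theorem, tan(E/4) = √[tan(s/2) tan((s−a)/2) tan((s−b)/2) tan((s−c)/2)], giving spherical excess E = 0.4751 rad.
Area = E·R² = 0.4751 × (6378.14)² ≈ 19328436 km².

19328436 km²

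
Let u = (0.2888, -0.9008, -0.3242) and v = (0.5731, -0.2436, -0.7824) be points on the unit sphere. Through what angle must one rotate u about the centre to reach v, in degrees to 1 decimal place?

50.3°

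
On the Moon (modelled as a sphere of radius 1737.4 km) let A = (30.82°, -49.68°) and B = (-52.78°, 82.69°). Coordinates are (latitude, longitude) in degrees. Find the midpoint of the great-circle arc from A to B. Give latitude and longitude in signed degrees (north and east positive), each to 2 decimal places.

-24.09°, -4.95°

The central angle between A and B is δ = 2.4311 rad.
With f = 0.5, the slerp weights are sin((1−f)δ)/sin δ = 1.4376 and sin(fδ)/sin δ = 1.4376.
Weighted sum of the unit vectors: (1.4376)·(0.5557,-0.6548,0.5123) + (1.4376)·(0.0770,0.6000,-0.7963) = (0.9095, -0.0788, -0.4082).
Converting back: φ = atan2(z, √(x²+y²)) = -24.09°, λ = atan2(y, x) = -4.95°.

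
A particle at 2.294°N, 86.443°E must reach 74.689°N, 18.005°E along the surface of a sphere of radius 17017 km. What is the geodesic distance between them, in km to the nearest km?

With latitudes φ₁ = 2.294°, φ₂ = 74.689° and longitude difference Δλ = -68.438°:
cos c = sin φ₁ sin φ₂ + cos φ₁ cos φ₂ cos Δλ = (0.0400)(0.9645) + (0.9992)(0.2641)(0.3675) = 0.13557,
so c = arccos(0.13557) = 1.43481 rad.
Distance = R·c = 17017 × 1.4348 ≈ 24416 km.

24416 km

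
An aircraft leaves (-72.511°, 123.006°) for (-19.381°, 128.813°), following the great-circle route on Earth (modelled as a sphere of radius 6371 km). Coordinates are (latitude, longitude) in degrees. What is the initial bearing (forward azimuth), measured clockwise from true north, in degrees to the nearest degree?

With φ₁ = -1.2656, φ₂ = -0.3383, Δλ = 0.1014 rad, the forward-azimuth formula gives
θ = atan2( sin Δλ cos φ₂ , cos φ₁ sin φ₂ − sin φ₁ cos φ₂ cos Δλ ) = atan2(0.0954, 0.7954) = 6.84°.
So the initial bearing is 7°.

7°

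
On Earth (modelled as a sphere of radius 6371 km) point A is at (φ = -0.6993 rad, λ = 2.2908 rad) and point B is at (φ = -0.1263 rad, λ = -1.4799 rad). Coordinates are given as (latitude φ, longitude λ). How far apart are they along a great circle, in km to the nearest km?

13587 km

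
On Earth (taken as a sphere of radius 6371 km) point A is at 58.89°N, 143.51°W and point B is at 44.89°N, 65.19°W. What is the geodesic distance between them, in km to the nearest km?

Let φ₁ = 1.0278 rad, φ₂ = 0.7835 rad, and Δλ = 1.3669 rad.
cos c = sin φ₁ sin φ₂ + cos φ₁ cos φ₂ cos Δλ = (0.8562)(0.7057) + (0.5167)(0.7085)(0.2024) = 0.67835,
so c = arccos(0.67835) = 0.82528 rad.
Distance = R·c = 6371 × 0.8253 ≈ 5258 km.

5258 km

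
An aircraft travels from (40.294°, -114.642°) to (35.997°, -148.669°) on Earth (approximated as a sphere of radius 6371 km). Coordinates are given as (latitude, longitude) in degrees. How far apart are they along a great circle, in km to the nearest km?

With latitudes φ₁ = 40.294°, φ₂ = 35.997° and longitude difference Δλ = -34.027°:
cos c = sin φ₁ sin φ₂ + cos φ₁ cos φ₂ cos Δλ = (0.6467)(0.5877) + (0.7627)(0.8090)(0.8288) = 0.89153,
so c = arccos(0.89153) = 0.47009 rad.
Distance = R·c = 6371 × 0.4701 ≈ 2995 km.

2995 km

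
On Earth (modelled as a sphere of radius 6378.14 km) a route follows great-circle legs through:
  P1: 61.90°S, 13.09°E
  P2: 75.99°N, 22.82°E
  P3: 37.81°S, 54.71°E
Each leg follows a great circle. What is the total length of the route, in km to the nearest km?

28236 km

Leg P1→P2: central angle 2.4091 rad, distance 15365.5 km.
Leg P2→P3: central angle 2.0180 rad, distance 12870.9 km.
Total: 15365.5 + 12870.9 ≈ 28236 km.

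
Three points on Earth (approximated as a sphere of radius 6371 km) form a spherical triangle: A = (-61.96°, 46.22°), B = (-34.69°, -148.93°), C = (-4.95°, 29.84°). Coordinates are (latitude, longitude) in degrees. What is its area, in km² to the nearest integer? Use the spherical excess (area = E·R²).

Side lengths (central angles): a = 2.4494, b = 1.0175, c = 1.4412 rad; semiperimeter s = 2.4541.
By l'Huilier's theorem, tan(E/4) = √[tan(s/2) tan((s−a)/2) tan((s−b)/2) tan((s−c)/2)], giving spherical excess E = 0.2237 rad.
Area = E·R² = 0.2237 × (6371)² ≈ 9081720 km².

9081720 km²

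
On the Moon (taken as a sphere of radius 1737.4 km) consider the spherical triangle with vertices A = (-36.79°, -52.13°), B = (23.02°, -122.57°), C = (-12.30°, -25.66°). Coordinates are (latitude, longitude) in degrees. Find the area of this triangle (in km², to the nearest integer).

1854264 km²

Side lengths (central angles): a = 1.7635, b = 0.5953, c = 1.5582 rad; semiperimeter s = 1.9585.
By l'Huilier's theorem, tan(E/4) = √[tan(s/2) tan((s−a)/2) tan((s−b)/2) tan((s−c)/2)], giving spherical excess E = 0.6143 rad.
Area = E·R² = 0.6143 × (1737.4)² ≈ 1854264 km².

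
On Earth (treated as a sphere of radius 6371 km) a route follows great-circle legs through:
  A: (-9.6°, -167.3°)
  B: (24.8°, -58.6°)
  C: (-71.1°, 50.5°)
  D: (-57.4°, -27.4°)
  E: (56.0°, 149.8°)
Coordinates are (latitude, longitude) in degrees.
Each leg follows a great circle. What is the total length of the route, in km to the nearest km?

Leg A→B: central angle 1.9358 rad, distance 12332.8 km.
Leg B→C: central angle 2.0864 rad, distance 13292.4 km.
Leg C→D: central angle 0.5852 rad, distance 3728.2 km.
Leg D→E: central angle 3.1053 rad, distance 19783.9 km.
Total: 12332.8 + 13292.4 + 3728.2 + 19783.9 ≈ 49137 km.

49137 km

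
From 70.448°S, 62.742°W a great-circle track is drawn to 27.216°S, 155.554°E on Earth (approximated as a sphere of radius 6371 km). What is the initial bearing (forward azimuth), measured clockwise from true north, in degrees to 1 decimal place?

214.2°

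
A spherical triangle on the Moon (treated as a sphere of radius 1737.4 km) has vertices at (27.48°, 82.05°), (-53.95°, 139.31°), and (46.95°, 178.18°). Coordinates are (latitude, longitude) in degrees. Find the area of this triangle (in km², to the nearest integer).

4808646 km²

Side lengths (central angles): a = 1.8526, b = 1.2948, c = 1.6616 rad; semiperimeter s = 2.4045.
By l'Huilier's theorem, tan(E/4) = √[tan(s/2) tan((s−a)/2) tan((s−b)/2) tan((s−c)/2)], giving spherical excess E = 1.5930 rad.
Area = E·R² = 1.5930 × (1737.4)² ≈ 4808646 km².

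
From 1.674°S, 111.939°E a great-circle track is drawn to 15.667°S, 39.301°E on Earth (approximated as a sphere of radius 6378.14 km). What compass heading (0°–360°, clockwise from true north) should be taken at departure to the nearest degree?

Δλ = -72.638° = -1.2678 rad.
y = sin Δλ · cos φ₂ = (-0.9544)(0.9628) = -0.9190
x = cos φ₁ sin φ₂ − sin φ₁ cos φ₂ cos Δλ = (0.9996)(-0.2700) − (-0.0292)(0.9628)(0.2984) = -0.2615
θ = atan2(y, x) = -105.89°; adding 360° gives 254°.

254°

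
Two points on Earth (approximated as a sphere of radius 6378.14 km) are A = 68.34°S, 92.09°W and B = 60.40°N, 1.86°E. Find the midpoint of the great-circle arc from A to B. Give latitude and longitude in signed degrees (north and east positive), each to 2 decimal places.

Central angle δ = 2.5334 rad. Interpolating on the sphere with fraction f = 0.5:
P = [sin((1−f)δ)·A + sin(fδ)·B] / sin δ = 1.6697·A + 1.6697·B in Cartesian coordinates,
giving P = (0.8018, -0.5891, -0.1000), i.e. latitude -5.74°, longitude -36.30°.

-5.74°, -36.30°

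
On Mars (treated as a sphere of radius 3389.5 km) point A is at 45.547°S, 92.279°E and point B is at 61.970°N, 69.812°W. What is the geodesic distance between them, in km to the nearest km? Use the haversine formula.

9501 km

With latitudes φ₁ = -45.547°, φ₂ = 61.970° and longitude difference Δλ = -162.091°:
Haversine: a = sin²(Δφ/2) + cos φ₁ cos φ₂ sin²(Δλ/2) = 0.6505 + (0.7003)(0.4699)(0.9758) = 0.97163.
Central angle c = 2·arcsin(√a) = 2.80309 rad.
Distance = R·c = 3389.5 × 2.8031 ≈ 9501 km.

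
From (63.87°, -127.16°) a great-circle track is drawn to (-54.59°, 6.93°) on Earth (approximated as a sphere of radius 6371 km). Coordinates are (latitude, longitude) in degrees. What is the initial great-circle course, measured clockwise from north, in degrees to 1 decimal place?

89.6°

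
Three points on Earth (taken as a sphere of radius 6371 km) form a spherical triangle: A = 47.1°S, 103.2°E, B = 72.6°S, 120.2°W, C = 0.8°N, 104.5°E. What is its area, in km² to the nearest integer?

6929773 km²

Side lengths (central angles): a = 1.7986, b = 0.8362, c = 0.9871 rad; semiperimeter s = 1.8110.
By l'Huilier's theorem, tan(E/4) = √[tan(s/2) tan((s−a)/2) tan((s−b)/2) tan((s−c)/2)], giving spherical excess E = 0.1707 rad.
Area = E·R² = 0.1707 × (6371)² ≈ 6929773 km².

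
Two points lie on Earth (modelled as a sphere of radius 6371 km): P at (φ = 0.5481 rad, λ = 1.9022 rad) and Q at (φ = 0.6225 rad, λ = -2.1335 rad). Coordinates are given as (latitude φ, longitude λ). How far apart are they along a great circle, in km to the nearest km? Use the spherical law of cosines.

10841 km

In radians: φ₁ = 0.5481, φ₂ = 0.6225, Δλ = 128.771° = 2.2475 rad.
cos c = sin φ₁ sin φ₂ + cos φ₁ cos φ₂ cos Δλ = (0.5211)(0.5831) + (0.8535)(0.8124)(-0.6262) = -0.13041,
so c = arccos(-0.13041) = 1.70158 rad.
Distance = R·c = 6371 × 1.7016 ≈ 10841 km.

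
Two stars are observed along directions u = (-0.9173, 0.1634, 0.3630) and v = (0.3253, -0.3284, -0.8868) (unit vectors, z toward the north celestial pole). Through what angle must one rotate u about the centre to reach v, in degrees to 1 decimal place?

132.4°

u·v = -0.6740; |u| = 1.0000, |v| = 1.0000.
cos θ = (u·v)/(|u||v|) = -0.6740, so θ = 132.4°.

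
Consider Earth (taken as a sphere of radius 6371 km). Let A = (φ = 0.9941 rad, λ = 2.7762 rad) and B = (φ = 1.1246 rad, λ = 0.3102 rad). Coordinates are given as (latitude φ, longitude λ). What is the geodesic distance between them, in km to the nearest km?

With latitudes φ₁ = 56.958°, φ₂ = 64.435° and longitude difference Δλ = -141.291°:
cos c = sin φ₁ sin φ₂ + cos φ₁ cos φ₂ cos Δλ = (0.8383)(0.9021) + (0.5453)(0.4315)(-0.7803) = 0.57259,
so c = arccos(0.57259) = 0.96114 rad.
Distance = R·c = 6371 × 0.9611 ≈ 6123 km.

6123 km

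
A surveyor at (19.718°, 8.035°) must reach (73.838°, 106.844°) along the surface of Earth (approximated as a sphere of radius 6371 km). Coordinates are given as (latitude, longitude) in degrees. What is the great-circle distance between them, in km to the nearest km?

8173 km

With latitudes φ₁ = 19.718°, φ₂ = 73.838° and longitude difference Δλ = 98.809°:
cos c = sin φ₁ sin φ₂ + cos φ₁ cos φ₂ cos Δλ = (0.3374)(0.9605) + (0.9414)(0.2784)(-0.1531) = 0.28393,
so c = arccos(0.28393) = 1.28291 rad.
Distance = R·c = 6371 × 1.2829 ≈ 8173 km.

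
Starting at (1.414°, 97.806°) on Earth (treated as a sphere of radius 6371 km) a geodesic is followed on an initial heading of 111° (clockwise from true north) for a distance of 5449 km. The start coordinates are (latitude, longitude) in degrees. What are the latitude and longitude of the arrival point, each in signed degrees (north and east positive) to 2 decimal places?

Angular distance δ = d/R = 5449/6371 = 0.85528 rad; initial bearing θ = 1.9373 rad.
sin φ₂ = sin φ₁ cos δ + cos φ₁ sin δ cos θ = (0.0247)(0.6560) + (0.9997)(0.7548)(-0.3584) = -0.2542, so φ₂ = -14.73°.
Δλ = atan2(sin θ sin δ cos φ₁, cos δ − sin φ₁ sin φ₂) = atan2(0.7044, 0.6623) = 46.766°.
λ₂ = 97.806° + 46.766° = 144.57°.

-14.73°, 144.57°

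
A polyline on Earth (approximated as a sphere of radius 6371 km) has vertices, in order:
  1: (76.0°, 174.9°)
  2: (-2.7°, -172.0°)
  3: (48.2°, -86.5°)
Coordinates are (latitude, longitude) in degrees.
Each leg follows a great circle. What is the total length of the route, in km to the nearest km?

Leg 1→2: central angle 1.3800 rad, distance 8791.9 km.
Leg 2→3: central angle 1.5537 rad, distance 9898.5 km.
Total: 8791.9 + 9898.5 ≈ 18690 km.

18690 km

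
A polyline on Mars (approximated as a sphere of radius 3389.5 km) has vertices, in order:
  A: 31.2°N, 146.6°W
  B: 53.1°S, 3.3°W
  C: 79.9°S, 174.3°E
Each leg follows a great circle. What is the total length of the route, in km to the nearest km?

11399 km

Leg A→B: central angle 2.5428 rad, distance 8618.9 km.
Leg B→C: central angle 0.8202 rad, distance 2780.0 km.
Total: 8618.9 + 2780.0 ≈ 11399 km.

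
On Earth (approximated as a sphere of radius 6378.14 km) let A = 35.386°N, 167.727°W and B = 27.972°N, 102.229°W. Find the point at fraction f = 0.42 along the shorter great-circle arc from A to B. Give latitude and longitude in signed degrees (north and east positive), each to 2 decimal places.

36.79°, -138.97°

The central angle between A and B is δ = 0.9640 rad.
With f = 0.42, the slerp weights are sin((1−f)δ)/sin δ = 0.6457 and sin(fδ)/sin δ = 0.4795.
Weighted sum of the unit vectors: (0.6457)·(-0.7966,-0.1733,0.5791) + (0.4795)·(-0.1871,-0.8631,0.4690) = (-0.6041, -0.5258, 0.5988).
Converting back: φ = atan2(z, √(x²+y²)) = 36.79°, λ = atan2(y, x) = -138.97°.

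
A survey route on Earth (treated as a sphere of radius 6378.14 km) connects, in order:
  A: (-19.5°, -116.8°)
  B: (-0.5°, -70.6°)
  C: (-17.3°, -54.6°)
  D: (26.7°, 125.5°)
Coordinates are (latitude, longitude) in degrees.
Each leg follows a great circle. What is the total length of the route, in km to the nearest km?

27015 km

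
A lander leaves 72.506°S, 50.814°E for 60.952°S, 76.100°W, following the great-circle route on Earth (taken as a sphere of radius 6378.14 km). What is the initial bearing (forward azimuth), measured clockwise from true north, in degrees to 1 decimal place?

215.7°

With φ₁ = -1.2655, φ₂ = -1.0638, Δλ = -2.2151 rad, the forward-azimuth formula gives
θ = atan2( sin Δλ cos φ₂ , cos φ₁ sin φ₂ − sin φ₁ cos φ₂ cos Δλ ) = atan2(-0.3882, -0.5409) = -144.33°.
Adding 360° brings this into [0°, 360°): 215.7°.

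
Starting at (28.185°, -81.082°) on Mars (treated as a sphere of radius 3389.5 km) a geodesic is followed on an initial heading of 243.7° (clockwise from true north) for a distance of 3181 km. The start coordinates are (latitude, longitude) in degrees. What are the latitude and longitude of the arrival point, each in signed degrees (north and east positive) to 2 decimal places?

Angular distance δ = d/R = 3181/3389.5 = 0.93849 rad; initial bearing θ = 4.2534 rad.
sin φ₂ = sin φ₁ cos δ + cos φ₁ sin δ cos θ = (0.4723)(0.5910) + (0.8814)(0.8067)(-0.4431) = -0.0359, so φ₂ = -2.06°.
Δλ = atan2(sin θ sin δ cos φ₁, cos δ − sin φ₁ sin φ₂) = atan2(-0.6374, 0.6080) = -46.355°.
λ₂ = -81.082° − 46.355° = -127.44°.

-2.06°, -127.44°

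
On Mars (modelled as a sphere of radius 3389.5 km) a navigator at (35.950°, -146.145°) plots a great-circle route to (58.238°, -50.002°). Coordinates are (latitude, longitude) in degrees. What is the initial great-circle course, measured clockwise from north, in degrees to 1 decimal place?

Δλ = 96.143° = 1.6780 rad.
y = sin Δλ · cos φ₂ = (0.9943)(0.5264) = 0.5234
x = cos φ₁ sin φ₂ − sin φ₁ cos φ₂ cos Δλ = (0.8095)(0.8502) − (0.5871)(0.5264)(-0.1070) = 0.7214
θ = atan2(y, x) = 35.96°, so the bearing is 36.0°.

36.0°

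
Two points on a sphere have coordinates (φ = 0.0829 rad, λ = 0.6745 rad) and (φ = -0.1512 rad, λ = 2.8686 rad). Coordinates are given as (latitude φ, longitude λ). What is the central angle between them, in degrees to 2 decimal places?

125.98°

With latitudes φ₁ = 4.750°, φ₂ = -8.663° and longitude difference Δλ = 125.713°:
cos c = sin φ₁ sin φ₂ + cos φ₁ cos φ₂ cos Δλ = (0.0828)(-0.1506) + (0.9966)(0.9886)(-0.5837) = -0.58755,
so c = arccos(-0.58755) = 2.19883 rad.
So the angular separation is 125.98°.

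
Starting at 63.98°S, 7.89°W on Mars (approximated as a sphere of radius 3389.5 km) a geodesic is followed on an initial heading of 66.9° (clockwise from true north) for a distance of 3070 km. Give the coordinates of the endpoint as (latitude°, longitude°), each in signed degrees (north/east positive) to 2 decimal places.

-24.78°, 44.97°

Angular distance δ = d/R = 3070/3389.5 = 0.90574 rad; initial bearing θ = 1.1676 rad.
sin φ₂ = sin φ₁ cos δ + cos φ₁ sin δ cos θ = (-0.8986)(0.6171) + (0.4387)(0.7869)(0.3923) = -0.4191, so φ₂ = -24.78°.
Δλ = atan2(sin θ sin δ cos φ₁, cos δ − sin φ₁ sin φ₂) = atan2(0.3175, 0.2405) = 52.862°.
λ₂ = -7.890° + 52.862° = 44.97°.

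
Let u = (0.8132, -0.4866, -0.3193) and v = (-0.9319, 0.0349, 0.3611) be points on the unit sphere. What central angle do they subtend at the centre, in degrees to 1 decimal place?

152.9°

u·v = -0.8901; |u| = 1.0000, |v| = 1.0000.
cos θ = (u·v)/(|u||v|) = -0.8901, so θ = 152.9°.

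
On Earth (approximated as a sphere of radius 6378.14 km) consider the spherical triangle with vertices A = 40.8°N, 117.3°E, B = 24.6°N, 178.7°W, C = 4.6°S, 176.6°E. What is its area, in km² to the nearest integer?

Side lengths (central angles): a = 0.5158, b = 1.2315, c = 0.9597 rad; semiperimeter s = 1.3535.
By l'Huilier's theorem, tan(E/4) = √[tan(s/2) tan((s−a)/2) tan((s−b)/2) tan((s−c)/2)], giving spherical excess E = 0.2637 rad.
Area = E·R² = 0.2637 × (6378.14)² ≈ 10727897 km².

10727897 km²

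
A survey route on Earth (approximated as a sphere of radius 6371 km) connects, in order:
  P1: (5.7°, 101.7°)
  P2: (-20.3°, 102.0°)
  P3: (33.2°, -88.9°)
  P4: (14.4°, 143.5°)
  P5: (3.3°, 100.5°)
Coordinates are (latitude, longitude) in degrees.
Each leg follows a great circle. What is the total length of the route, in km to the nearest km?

Leg P1→P2: central angle 0.4538 rad, distance 2891.3 km.
Leg P2→P3: central angle 2.8600 rad, distance 18220.8 km.
Leg P3→P4: central angle 1.9373 rad, distance 12342.4 km.
Leg P4→P5: central angle 0.7648 rad, distance 4872.6 km.
Total: 2891.3 + 18220.8 + 12342.4 + 4872.6 ≈ 38327 km.

38327 km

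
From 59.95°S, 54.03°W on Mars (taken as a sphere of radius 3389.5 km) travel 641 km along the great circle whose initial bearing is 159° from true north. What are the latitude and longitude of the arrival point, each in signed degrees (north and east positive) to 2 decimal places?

-69.72°, -42.82°

Angular distance δ = d/R = 641/3389.5 = 0.18911 rad; initial bearing θ = 2.7751 rad.
sin φ₂ = sin φ₁ cos δ + cos φ₁ sin δ cos θ = (-0.8656)(0.9822) + (0.5008)(0.1880)(-0.9336) = -0.9380, so φ₂ = -69.72°.
Δλ = atan2(sin θ sin δ cos φ₁, cos δ − sin φ₁ sin φ₂) = atan2(0.0337, 0.1702) = 11.210°.
λ₂ = -54.030° + 11.210° = -42.82°.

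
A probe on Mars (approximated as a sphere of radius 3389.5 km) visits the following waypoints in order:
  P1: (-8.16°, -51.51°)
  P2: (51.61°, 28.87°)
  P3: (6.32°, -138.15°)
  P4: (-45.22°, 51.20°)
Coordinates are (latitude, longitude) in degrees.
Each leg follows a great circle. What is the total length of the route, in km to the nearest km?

20809 km

Leg P1→P2: central angle 1.5793 rad, distance 5353.1 km.
Leg P2→P3: central angle 2.1120 rad, distance 7158.7 km.
Leg P3→P4: central angle 2.4480 rad, distance 8297.4 km.
Total: 5353.1 + 7158.7 + 8297.4 ≈ 20809 km.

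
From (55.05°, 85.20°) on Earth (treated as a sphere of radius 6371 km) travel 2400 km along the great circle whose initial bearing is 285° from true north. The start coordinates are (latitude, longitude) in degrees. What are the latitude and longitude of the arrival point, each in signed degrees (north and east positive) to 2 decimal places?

Angular distance δ = d/R = 2400/6371 = 0.37671 rad; initial bearing θ = 4.9742 rad.
sin φ₂ = sin φ₁ cos δ + cos φ₁ sin δ cos θ = (0.8197)(0.9299) + (0.5729)(0.3679)(0.2588) = 0.8167, so φ₂ = 54.76°.
Δλ = atan2(sin θ sin δ cos φ₁, cos δ − sin φ₁ sin φ₂) = atan2(-0.2036, 0.2605) = -38.009°.
λ₂ = 85.200° − 38.009° = 47.19°.

54.76°, 47.19°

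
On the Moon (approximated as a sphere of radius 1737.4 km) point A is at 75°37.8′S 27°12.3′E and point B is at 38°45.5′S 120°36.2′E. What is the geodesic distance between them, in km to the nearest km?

1622 km

Let φ₁ = -1.3200 rad, φ₂ = -0.6765 rad, and Δλ = 1.6301 rad.
cos c = sin φ₁ sin φ₂ + cos φ₁ cos φ₂ cos Δλ = (-0.9687)(-0.6260) + (0.2482)(0.7798)(-0.0593) = 0.59498,
so c = arccos(0.59498) = 0.93356 rad.
Distance = R·c = 1737.4 × 0.9336 ≈ 1622 km.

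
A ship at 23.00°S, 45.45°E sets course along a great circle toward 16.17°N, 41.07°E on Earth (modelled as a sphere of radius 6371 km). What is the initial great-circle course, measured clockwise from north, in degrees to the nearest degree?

With φ₁ = -0.4014, φ₂ = 0.2822, Δλ = -0.0764 rad, the forward-azimuth formula gives
θ = atan2( sin Δλ cos φ₂ , cos φ₁ sin φ₂ − sin φ₁ cos φ₂ cos Δλ ) = atan2(-0.0733, 0.6305) = -6.64°.
Adding 360° brings this into [0°, 360°): 353°.

353°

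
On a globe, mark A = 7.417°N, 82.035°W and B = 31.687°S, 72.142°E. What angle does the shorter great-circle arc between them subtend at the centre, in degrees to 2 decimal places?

145.83°

With latitudes φ₁ = 7.417°, φ₂ = -31.687° and longitude difference Δλ = 154.177°:
cos c = sin φ₁ sin φ₂ + cos φ₁ cos φ₂ cos Δλ = (0.1291)(-0.5253) + (0.9916)(0.8509)(-0.9001) = -0.82736,
so c = arccos(-0.82736) = 2.54519 rad.
So the angular separation is 145.83°.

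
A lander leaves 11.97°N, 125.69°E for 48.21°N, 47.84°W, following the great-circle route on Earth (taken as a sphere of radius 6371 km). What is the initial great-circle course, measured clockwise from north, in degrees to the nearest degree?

355°

With φ₁ = 0.2089, φ₂ = 0.8414, Δλ = -3.0287 rad, the forward-azimuth formula gives
θ = atan2( sin Δλ cos φ₂ , cos φ₁ sin φ₂ − sin φ₁ cos φ₂ cos Δλ ) = atan2(-0.0751, 0.8667) = -4.95°.
Adding 360° brings this into [0°, 360°): 355°.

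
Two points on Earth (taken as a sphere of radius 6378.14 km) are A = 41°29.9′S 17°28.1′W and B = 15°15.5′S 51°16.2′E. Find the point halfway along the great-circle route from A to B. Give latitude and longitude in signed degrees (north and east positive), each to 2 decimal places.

The central angle between A and B is δ = 1.1192 rad.
With f = 0.5, the slerp weights are sin((1−f)δ)/sin δ = 0.5900 and sin(fδ)/sin δ = 0.5900.
Weighted sum of the unit vectors: (0.5900)·(0.7144,-0.2248,-0.6626) + (0.5900)·(0.6036,0.7526,-0.2632) = (0.7776, 0.3114, -0.5462).
Converting back: φ = atan2(z, √(x²+y²)) = -33.11°, λ = atan2(y, x) = 21.82°.

-33.11°, 21.82°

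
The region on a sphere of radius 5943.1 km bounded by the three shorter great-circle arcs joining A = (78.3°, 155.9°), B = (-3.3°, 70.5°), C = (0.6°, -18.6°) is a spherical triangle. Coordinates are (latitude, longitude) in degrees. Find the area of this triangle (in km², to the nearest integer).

Side lengths (central angles): a = 1.5557, b = 1.7636, c = 1.6109 rad; semiperimeter s = 2.4651.
By l'Huilier's theorem, tan(E/4) = √[tan(s/2) tan((s−a)/2) tan((s−b)/2) tan((s−c)/2)], giving spherical excess E = 1.7936 rad.
Area = E·R² = 1.7936 × (5943.1)² ≈ 63349466 km².

63349466 km²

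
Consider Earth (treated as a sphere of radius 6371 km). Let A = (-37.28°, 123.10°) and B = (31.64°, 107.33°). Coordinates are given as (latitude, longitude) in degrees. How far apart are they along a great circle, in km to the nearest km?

In radians: φ₁ = -0.6507, φ₂ = 0.5522, Δλ = -15.770° = -0.2752 rad.
cos c = sin φ₁ sin φ₂ + cos φ₁ cos φ₂ cos Δλ = (-0.6057)(0.5246) + (0.7957)(0.8514)(0.9624) = 0.33417,
so c = arccos(0.33417) = 1.23007 rad.
Distance = R·c = 6371 × 1.2301 ≈ 7837 km.

7837 km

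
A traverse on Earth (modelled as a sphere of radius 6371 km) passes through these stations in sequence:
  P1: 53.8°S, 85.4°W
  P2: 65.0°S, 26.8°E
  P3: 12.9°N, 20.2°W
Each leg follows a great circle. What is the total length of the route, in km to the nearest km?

15114 km

Leg P1→P2: central angle 0.8801 rad, distance 5607.4 km.
Leg P2→P3: central angle 1.4921 rad, distance 9506.2 km.
Total: 5607.4 + 9506.2 ≈ 15114 km.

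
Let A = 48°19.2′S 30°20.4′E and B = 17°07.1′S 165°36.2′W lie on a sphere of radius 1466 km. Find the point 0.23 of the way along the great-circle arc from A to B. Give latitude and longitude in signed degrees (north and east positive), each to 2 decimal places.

-71.93°, 54.11°

Central angle δ = 1.9728 rad. Interpolating on the sphere with fraction f = 0.23:
P = [sin((1−f)δ)·A + sin(fδ)·B] / sin δ = 1.0852·A + 0.4763·B in Cartesian coordinates,
giving P = (0.1819, 0.2513, -0.9507), i.e. latitude -71.93°, longitude 54.11°.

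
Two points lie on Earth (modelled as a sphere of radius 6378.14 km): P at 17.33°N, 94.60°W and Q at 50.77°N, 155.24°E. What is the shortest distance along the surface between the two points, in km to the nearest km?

9874 km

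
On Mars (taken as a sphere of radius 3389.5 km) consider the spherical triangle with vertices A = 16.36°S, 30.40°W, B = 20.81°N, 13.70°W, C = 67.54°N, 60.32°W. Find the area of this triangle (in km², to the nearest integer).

3587831 km²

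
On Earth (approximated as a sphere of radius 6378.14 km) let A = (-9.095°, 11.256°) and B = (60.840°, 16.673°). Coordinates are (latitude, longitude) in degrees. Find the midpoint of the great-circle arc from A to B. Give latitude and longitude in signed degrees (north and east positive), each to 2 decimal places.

25.89°, 13.05°

Central angle δ = 1.2229 rad. Interpolating on the sphere with fraction f = 0.5:
P = [sin((1−f)δ)·A + sin(fδ)·B] / sin δ = 0.6106·A + 0.6106·B in Cartesian coordinates,
giving P = (0.8764, 0.2031, 0.4367), i.e. latitude 25.89°, longitude 13.05°.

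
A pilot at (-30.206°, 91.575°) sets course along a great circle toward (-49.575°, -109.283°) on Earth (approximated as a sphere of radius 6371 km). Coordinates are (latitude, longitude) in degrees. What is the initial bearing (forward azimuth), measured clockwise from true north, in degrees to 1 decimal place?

Δλ = 159.142° = 2.7776 rad.
y = sin Δλ · cos φ₂ = (0.3561)(0.6485) = 0.2309
x = cos φ₁ sin φ₂ − sin φ₁ cos φ₂ cos Δλ = (0.8642)(-0.7613) − (-0.5031)(0.6485)(-0.9345) = -0.9628
θ = atan2(y, x) = 166.51°, so the bearing is 166.5°.

166.5°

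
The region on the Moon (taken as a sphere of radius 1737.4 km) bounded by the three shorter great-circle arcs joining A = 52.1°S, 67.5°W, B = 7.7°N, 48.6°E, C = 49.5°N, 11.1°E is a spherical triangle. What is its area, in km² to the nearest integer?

4544802 km²

Side lengths (central angles): a = 0.9116, b = 2.1190, c = 1.9536 rad; semiperimeter s = 2.4921.
By l'Huilier's theorem, tan(E/4) = √[tan(s/2) tan((s−a)/2) tan((s−b)/2) tan((s−c)/2)], giving spherical excess E = 1.5056 rad.
Area = E·R² = 1.5056 × (1737.4)² ≈ 4544802 km².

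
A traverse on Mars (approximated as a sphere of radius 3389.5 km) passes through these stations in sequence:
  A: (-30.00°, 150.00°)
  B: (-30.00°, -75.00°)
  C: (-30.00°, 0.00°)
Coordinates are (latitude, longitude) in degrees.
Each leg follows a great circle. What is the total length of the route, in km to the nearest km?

Leg A→B: central angle 1.8549 rad, distance 6287.3 km.
Leg B→C: central angle 1.1106 rad, distance 3764.4 km.
Total: 6287.3 + 3764.4 ≈ 10052 km.

10052 km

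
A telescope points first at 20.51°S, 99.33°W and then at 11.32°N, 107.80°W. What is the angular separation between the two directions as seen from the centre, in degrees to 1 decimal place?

With latitudes φ₁ = -20.510°, φ₂ = 11.320° and longitude difference Δλ = -8.470°:
cos c = sin φ₁ sin φ₂ + cos φ₁ cos φ₂ cos Δλ = (-0.3504)(0.1963) + (0.9366)(0.9805)(0.9891) = 0.83960,
so c = arccos(0.83960) = 0.57425 rad.
So the angular separation is 32.9°.

32.9°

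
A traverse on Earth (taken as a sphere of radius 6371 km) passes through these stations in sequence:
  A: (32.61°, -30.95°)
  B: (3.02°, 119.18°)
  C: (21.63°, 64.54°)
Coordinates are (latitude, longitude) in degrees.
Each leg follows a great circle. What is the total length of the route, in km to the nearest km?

21204 km

Leg A→B: central angle 2.3477 rad, distance 14957.0 km.
Leg B→C: central angle 0.9805 rad, distance 6246.6 km.
Total: 14957.0 + 6246.6 ≈ 21204 km.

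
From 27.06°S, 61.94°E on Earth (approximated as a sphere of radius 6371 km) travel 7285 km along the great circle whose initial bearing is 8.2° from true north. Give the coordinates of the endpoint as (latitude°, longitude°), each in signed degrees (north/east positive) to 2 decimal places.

37.85°, 71.40°

Angular distance δ = d/R = 7285/6371 = 1.14346 rad; initial bearing θ = 0.1431 rad.
sin φ₂ = sin φ₁ cos δ + cos φ₁ sin δ cos θ = (-0.4549)(0.4144) + (0.8905)(0.9101)(0.9898) = 0.6136, so φ₂ = 37.85°.
Δλ = atan2(sin θ sin δ cos φ₁, cos δ − sin φ₁ sin φ₂) = atan2(0.1156, 0.6936) = 9.462°.
λ₂ = 61.940° + 9.462° = 71.40°.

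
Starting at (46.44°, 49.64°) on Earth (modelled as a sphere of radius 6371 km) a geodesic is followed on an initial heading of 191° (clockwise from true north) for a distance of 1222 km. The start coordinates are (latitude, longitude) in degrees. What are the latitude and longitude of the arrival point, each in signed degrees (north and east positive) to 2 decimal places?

35.62°, 47.08°

Angular distance δ = d/R = 1222/6371 = 0.19181 rad; initial bearing θ = 3.3336 rad.
sin φ₂ = sin φ₁ cos δ + cos φ₁ sin δ cos θ = (0.7247)(0.9817) + (0.6891)(0.1906)(-0.9816) = 0.5824, so φ₂ = 35.62°.
Δλ = atan2(sin θ sin δ cos φ₁, cos δ − sin φ₁ sin φ₂) = atan2(-0.0251, 0.5596) = -2.565°.
λ₂ = 49.640° − 2.565° = 47.08°.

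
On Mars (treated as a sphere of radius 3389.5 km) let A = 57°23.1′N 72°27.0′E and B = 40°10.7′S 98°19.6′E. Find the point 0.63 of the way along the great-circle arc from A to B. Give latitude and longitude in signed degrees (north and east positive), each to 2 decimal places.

-3.96°, 90.05°

The central angle between A and B is δ = 1.7446 rad.
With f = 0.63, the slerp weights are sin((1−f)δ)/sin δ = 0.6108 and sin(fδ)/sin δ = 0.9044.
Weighted sum of the unit vectors: (0.6108)·(0.1625,0.5139,0.8423) + (0.9044)·(-0.1106,0.7560,-0.6452) = (-0.0008, 0.9976, -0.0690).
Converting back: φ = atan2(z, √(x²+y²)) = -3.96°, λ = atan2(y, x) = 90.05°.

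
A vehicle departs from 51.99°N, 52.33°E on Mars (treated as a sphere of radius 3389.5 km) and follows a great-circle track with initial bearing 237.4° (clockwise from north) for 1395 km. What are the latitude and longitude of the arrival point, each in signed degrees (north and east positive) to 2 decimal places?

36.11°, 27.67°

Angular distance δ = d/R = 1395/3389.5 = 0.41157 rad; initial bearing θ = 4.1434 rad.
sin φ₂ = sin φ₁ cos δ + cos φ₁ sin δ cos θ = (0.7879)(0.9165) + (0.6158)(0.4000)(-0.5388) = 0.5894, so φ₂ = 36.11°.
Δλ = atan2(sin θ sin δ cos φ₁, cos δ − sin φ₁ sin φ₂) = atan2(-0.2075, 0.4521) = -24.657°.
λ₂ = 52.330° − 24.657° = 27.67°.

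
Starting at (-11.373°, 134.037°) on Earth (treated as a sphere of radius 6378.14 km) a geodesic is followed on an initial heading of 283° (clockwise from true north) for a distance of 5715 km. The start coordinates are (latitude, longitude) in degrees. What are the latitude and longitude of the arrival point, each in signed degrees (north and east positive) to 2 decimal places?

Angular distance δ = d/R = 5715/6378.14 = 0.89603 rad; initial bearing θ = 4.9393 rad.
sin φ₂ = sin φ₁ cos δ + cos φ₁ sin δ cos θ = (-0.1972)(0.6247) + (0.9804)(0.7809)(0.2250) = 0.0490, so φ₂ = 2.81°.
Δλ = atan2(sin θ sin δ cos φ₁, cos δ − sin φ₁ sin φ₂) = atan2(-0.7459, 0.6344) = -49.619°.
λ₂ = 134.037° − 49.619° = 84.42°.

2.81°, 84.42°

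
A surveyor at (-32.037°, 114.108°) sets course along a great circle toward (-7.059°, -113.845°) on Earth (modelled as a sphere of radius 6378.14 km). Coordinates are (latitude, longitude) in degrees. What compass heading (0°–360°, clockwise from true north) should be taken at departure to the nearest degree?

122°

With φ₁ = -0.5592, φ₂ = -0.1232, Δλ = 2.3047 rad, the forward-azimuth formula gives
θ = atan2( sin Δλ cos φ₂ , cos φ₁ sin φ₂ − sin φ₁ cos φ₂ cos Δλ ) = atan2(0.7370, -0.4568) = 121.79°.
So the initial bearing is 122°.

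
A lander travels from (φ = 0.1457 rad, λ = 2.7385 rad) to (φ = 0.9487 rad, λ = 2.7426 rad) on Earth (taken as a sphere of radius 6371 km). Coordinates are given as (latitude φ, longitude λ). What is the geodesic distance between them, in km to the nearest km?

5116 km

In radians: φ₁ = 0.1457, φ₂ = 0.9487, Δλ = 0.235° = 0.0041 rad.
cos c = sin φ₁ sin φ₂ + cos φ₁ cos φ₂ cos Δλ = (0.1452)(0.8127) + (0.9894)(0.5827)(1.0000) = 0.69455,
so c = arccos(0.69455) = 0.80301 rad.
Distance = R·c = 6371 × 0.8030 ≈ 5116 km.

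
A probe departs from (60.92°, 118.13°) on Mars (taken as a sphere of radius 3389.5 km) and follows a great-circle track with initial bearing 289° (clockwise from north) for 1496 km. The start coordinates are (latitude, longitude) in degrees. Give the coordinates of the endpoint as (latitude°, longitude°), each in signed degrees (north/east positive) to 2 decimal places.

59.07°, 66.34°

Angular distance δ = d/R = 1496/3389.5 = 0.44136 rad; initial bearing θ = 5.0440 rad.
sin φ₂ = sin φ₁ cos δ + cos φ₁ sin δ cos θ = (0.8739)(0.9042) + (0.4860)(0.4272)(0.3256) = 0.8578, so φ₂ = 59.07°.
Δλ = atan2(sin θ sin δ cos φ₁, cos δ − sin φ₁ sin φ₂) = atan2(-0.1963, 0.1545) = -51.793°.
λ₂ = 118.130° − 51.793° = 66.34°.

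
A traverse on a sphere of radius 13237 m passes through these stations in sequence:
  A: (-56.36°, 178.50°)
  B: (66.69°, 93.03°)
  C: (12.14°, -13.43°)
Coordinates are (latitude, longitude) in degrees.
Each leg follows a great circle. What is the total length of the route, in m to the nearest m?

51650 m

Leg A→B: central angle 2.4147 rad, distance 31963.9 m.
Leg B→C: central angle 1.4872 rad, distance 19685.8 m.
Total: 31963.9 + 19685.8 ≈ 51650 m.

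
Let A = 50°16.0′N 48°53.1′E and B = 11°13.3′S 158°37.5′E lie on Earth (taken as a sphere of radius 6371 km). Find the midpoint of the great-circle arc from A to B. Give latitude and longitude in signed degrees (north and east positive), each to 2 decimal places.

The central angle between A and B is δ = 1.9406 rad.
With f = 0.5, the slerp weights are sin((1−f)δ)/sin δ = 0.8849 and sin(fδ)/sin δ = 0.8849.
Weighted sum of the unit vectors: (0.8849)·(0.4203,0.4816,0.7690) + (0.8849)·(-0.9134,0.3575,-0.1946) = (-0.4363, 0.7425, 0.5083).
Converting back: φ = atan2(z, √(x²+y²)) = 30.55°, λ = atan2(y, x) = 120.44°.

30.55°, 120.44°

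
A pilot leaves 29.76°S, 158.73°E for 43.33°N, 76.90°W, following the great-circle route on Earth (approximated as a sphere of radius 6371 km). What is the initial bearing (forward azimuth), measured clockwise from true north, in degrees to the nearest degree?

Δλ = 124.370° = 2.1707 rad.
y = sin Δλ · cos φ₂ = (0.8254)(0.7274) = 0.6004
x = cos φ₁ sin φ₂ − sin φ₁ cos φ₂ cos Δλ = (0.8681)(0.6862) − (-0.4964)(0.7274)(-0.5645) = 0.3919
θ = atan2(y, x) = 56.87°, so the bearing is 57°.

57°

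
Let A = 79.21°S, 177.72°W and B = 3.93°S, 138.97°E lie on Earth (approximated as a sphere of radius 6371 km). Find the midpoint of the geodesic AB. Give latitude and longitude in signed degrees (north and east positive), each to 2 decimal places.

-42.64°, 145.43°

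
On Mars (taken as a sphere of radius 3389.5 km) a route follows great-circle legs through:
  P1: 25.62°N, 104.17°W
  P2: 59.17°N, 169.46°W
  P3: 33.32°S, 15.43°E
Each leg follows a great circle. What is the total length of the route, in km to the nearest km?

Leg P1→P2: central angle 0.9710 rad, distance 3291.2 km.
Leg P2→P3: central angle 2.6869 rad, distance 9107.1 km.
Total: 3291.2 + 9107.1 ≈ 12398 km.

12398 km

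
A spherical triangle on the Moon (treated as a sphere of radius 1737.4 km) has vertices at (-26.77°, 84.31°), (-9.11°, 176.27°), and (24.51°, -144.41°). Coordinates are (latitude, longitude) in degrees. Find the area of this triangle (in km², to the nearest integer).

Side lengths (central angles): a = 0.8901, b = 2.3786, c = 1.5296 rad; semiperimeter s = 2.3992.
By l'Huilier's theorem, tan(E/4) = √[tan(s/2) tan((s−a)/2) tan((s−b)/2) tan((s−c)/2)], giving spherical excess E = 0.4276 rad.
Area = E·R² = 0.4276 × (1737.4)² ≈ 1290671 km².

1290671 km²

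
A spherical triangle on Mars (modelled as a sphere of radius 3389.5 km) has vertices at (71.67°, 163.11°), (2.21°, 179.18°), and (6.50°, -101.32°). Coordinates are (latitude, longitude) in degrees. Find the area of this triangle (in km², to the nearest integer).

12032984 km²

Side lengths (central angles): a = 1.3844, b = 1.4936, c = 1.2254 rad; semiperimeter s = 2.0517.
By l'Huilier's theorem, tan(E/4) = √[tan(s/2) tan((s−a)/2) tan((s−b)/2) tan((s−c)/2)], giving spherical excess E = 1.0474 rad.
Area = E·R² = 1.0474 × (3389.5)² ≈ 12032984 km².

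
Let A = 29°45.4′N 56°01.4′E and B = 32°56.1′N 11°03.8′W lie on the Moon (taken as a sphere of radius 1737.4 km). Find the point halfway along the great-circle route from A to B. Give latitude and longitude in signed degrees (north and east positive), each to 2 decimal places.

36.16°, 23.12°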